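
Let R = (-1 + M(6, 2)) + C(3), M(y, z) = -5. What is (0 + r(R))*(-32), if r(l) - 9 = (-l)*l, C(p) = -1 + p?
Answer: 224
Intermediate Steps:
R = -4 (R = (-1 - 5) + (-1 + 3) = -6 + 2 = -4)
r(l) = 9 - l² (r(l) = 9 + (-l)*l = 9 - l²)
(0 + r(R))*(-32) = (0 + (9 - 1*(-4)²))*(-32) = (0 + (9 - 1*16))*(-32) = (0 + (9 - 16))*(-32) = (0 - 7)*(-32) = -7*(-32) = 224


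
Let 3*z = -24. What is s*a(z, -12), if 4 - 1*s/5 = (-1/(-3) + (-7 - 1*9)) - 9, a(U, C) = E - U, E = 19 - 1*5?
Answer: 9460/3 ≈ 3153.3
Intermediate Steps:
z = -8 (z = (⅓)*(-24) = -8)
E = 14 (E = 19 - 5 = 14)
a(U, C) = 14 - U
s = 430/3 (s = 20 - 5*((-1/(-3) + (-7 - 1*9)) - 9) = 20 - 5*((-1*(-⅓) + (-7 - 9)) - 9) = 20 - 5*((⅓ - 16) - 9) = 20 - 5*(-47/3 - 9) = 20 - 5*(-74/3) = 20 + 370/3 = 430/3 ≈ 143.33)
s*a(z, -12) = 430*(14 - 1*(-8))/3 = 430*(14 + 8)/3 = (430/3)*22 = 9460/3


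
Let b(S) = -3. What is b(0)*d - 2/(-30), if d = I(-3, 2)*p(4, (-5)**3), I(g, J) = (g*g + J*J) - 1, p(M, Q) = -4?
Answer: 2161/15 ≈ 144.07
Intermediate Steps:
I(g, J) = -1 + J**2 + g**2 (I(g, J) = (g**2 + J**2) - 1 = (J**2 + g**2) - 1 = -1 + J**2 + g**2)
d = -48 (d = (-1 + 2**2 + (-3)**2)*(-4) = (-1 + 4 + 9)*(-4) = 12*(-4) = -48)
b(0)*d - 2/(-30) = -3*(-48) - 2/(-30) = 144 - 2*(-1/30) = 144 + 1/15 = 2161/15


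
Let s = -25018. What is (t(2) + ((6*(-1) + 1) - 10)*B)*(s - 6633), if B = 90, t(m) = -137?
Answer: 47065037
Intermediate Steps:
(t(2) + ((6*(-1) + 1) - 10)*B)*(s - 6633) = (-137 + ((6*(-1) + 1) - 10)*90)*(-25018 - 6633) = (-137 + ((-6 + 1) - 10)*90)*(-31651) = (-137 + (-5 - 10)*90)*(-31651) = (-137 - 15*90)*(-31651) = (-137 - 1350)*(-31651) = -1487*(-31651) = 47065037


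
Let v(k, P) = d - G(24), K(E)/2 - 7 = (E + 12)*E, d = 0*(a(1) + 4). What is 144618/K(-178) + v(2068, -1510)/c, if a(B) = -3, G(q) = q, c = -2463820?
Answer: 1781570697/728182001 ≈ 2.4466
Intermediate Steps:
d = 0 (d = 0*(-3 + 4) = 0*1 = 0)
K(E) = 14 + 2*E*(12 + E) (K(E) = 14 + 2*((E + 12)*E) = 14 + 2*((12 + E)*E) = 14 + 2*(E*(12 + E)) = 14 + 2*E*(12 + E))
v(k, P) = -24 (v(k, P) = 0 - 1*24 = 0 - 24 = -24)
144618/K(-178) + v(2068, -1510)/c = 144618/(14 + 2*(-178)² + 24*(-178)) - 24/(-2463820) = 144618/(14 + 2*31684 - 4272) - 24*(-1/2463820) = 144618/(14 + 63368 - 4272) + 6/615955 = 144618/59110 + 6/615955 = 144618*(1/59110) + 6/615955 = 72309/29555 + 6/615955 = 1781570697/728182001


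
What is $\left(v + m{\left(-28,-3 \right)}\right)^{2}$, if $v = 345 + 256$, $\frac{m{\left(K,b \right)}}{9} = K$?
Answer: $121801$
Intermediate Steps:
$m{\left(K,b \right)} = 9 K$
$v = 601$
$\left(v + m{\left(-28,-3 \right)}\right)^{2} = \left(601 + 9 \left(-28\right)\right)^{2} = \left(601 - 252\right)^{2} = 349^{2} = 121801$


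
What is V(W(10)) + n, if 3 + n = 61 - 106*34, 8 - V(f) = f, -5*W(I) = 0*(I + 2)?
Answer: -3538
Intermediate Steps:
W(I) = 0 (W(I) = -0*(I + 2) = -0*(2 + I) = -1/5*0 = 0)
V(f) = 8 - f
n = -3546 (n = -3 + (61 - 106*34) = -3 + (61 - 3604) = -3 - 3543 = -3546)
V(W(10)) + n = (8 - 1*0) - 3546 = (8 + 0) - 3546 = 8 - 3546 = -3538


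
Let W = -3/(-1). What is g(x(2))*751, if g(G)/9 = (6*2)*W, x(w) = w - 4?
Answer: 243324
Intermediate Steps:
W = 3 (W = -3*(-1) = 3)
x(w) = -4 + w
g(G) = 324 (g(G) = 9*((6*2)*3) = 9*(12*3) = 9*36 = 324)
g(x(2))*751 = 324*751 = 243324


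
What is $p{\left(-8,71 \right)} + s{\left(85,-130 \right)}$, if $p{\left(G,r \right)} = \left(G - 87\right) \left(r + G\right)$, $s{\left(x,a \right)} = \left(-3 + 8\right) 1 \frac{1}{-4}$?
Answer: $- \frac{23945}{4} \approx -5986.3$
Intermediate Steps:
$s{\left(x,a \right)} = - \frac{5}{4}$ ($s{\left(x,a \right)} = 5 \cdot 1 \left(- \frac{1}{4}\right) = 5 \left(- \frac{1}{4}\right) = - \frac{5}{4}$)
$p{\left(G,r \right)} = \left(-87 + G\right) \left(G + r\right)$
$p{\left(-8,71 \right)} + s{\left(85,-130 \right)} = \left(\left(-8\right)^{2} - -696 - 6177 - 568\right) - \frac{5}{4} = \left(64 + 696 - 6177 - 568\right) - \frac{5}{4} = -5985 - \frac{5}{4} = - \frac{23945}{4}$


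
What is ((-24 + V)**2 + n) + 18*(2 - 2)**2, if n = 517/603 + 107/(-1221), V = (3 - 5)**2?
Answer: 98357312/245421 ≈ 400.77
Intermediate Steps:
V = 4 (V = (-2)**2 = 4)
n = 188912/245421 (n = 517*(1/603) + 107*(-1/1221) = 517/603 - 107/1221 = 188912/245421 ≈ 0.76975)
((-24 + V)**2 + n) + 18*(2 - 2)**2 = ((-24 + 4)**2 + 188912/245421) + 18*(2 - 2)**2 = ((-20)**2 + 188912/245421) + 18*0**2 = (400 + 188912/245421) + 18*0 = 98357312/245421 + 0 = 98357312/245421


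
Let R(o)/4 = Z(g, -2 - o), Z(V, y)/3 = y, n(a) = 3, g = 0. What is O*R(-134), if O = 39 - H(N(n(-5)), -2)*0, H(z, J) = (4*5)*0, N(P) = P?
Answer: 61776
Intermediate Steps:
Z(V, y) = 3*y
H(z, J) = 0 (H(z, J) = 20*0 = 0)
R(o) = -24 - 12*o (R(o) = 4*(3*(-2 - o)) = 4*(-6 - 3*o) = -24 - 12*o)
O = 39 (O = 39 - 0*0 = 39 - 0 = 39 - 1*0 = 39 + 0 = 39)
O*R(-134) = 39*(-24 - 12*(-134)) = 39*(-24 + 1608) = 39*1584 = 61776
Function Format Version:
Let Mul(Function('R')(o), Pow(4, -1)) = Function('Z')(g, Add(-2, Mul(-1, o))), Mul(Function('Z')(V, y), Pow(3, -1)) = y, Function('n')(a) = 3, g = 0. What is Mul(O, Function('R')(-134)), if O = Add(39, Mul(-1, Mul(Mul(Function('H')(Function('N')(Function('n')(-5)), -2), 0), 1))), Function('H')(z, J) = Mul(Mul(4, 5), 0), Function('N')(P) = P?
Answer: 61776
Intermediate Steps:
Function('Z')(V, y) = Mul(3, y)
Function('H')(z, J) = 0 (Function('H')(z, J) = Mul(20, 0) = 0)
Function('R')(o) = Add(-24, Mul(-12, o)) (Function('R')(o) = Mul(4, Mul(3, Add(-2, Mul(-1, o)))) = Mul(4, Add(-6, Mul(-3, o))) = Add(-24, Mul(-12, o)))
O = 39 (O = Add(39, Mul(-1, Mul(Mul(0, 0), 1))) = Add(39, Mul(-1, Mul(0, 1))) = Add(39, Mul(-1, 0)) = Add(39, 0) = 39)
Mul(O, Function('R')(-134)) = Mul(39, Add(-24, Mul(-12, -134))) = Mul(39, Add(-24, 1608)) = Mul(39, 1584) = 61776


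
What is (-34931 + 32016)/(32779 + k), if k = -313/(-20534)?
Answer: -59856610/673084299 ≈ -0.088929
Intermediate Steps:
k = 313/20534 (k = -313*(-1/20534) = 313/20534 ≈ 0.015243)
(-34931 + 32016)/(32779 + k) = (-34931 + 32016)/(32779 + 313/20534) = -2915/673084299/20534 = -2915*20534/673084299 = -59856610/673084299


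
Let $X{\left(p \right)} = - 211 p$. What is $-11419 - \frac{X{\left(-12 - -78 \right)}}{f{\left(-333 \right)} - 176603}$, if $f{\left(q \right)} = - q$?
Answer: $- \frac{1006420528}{88135} \approx -11419.0$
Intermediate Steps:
$-11419 - \frac{X{\left(-12 - -78 \right)}}{f{\left(-333 \right)} - 176603} = -11419 - \frac{\left(-211\right) \left(-12 - -78\right)}{\left(-1\right) \left(-333\right) - 176603} = -11419 - \frac{\left(-211\right) \left(-12 + 78\right)}{333 - 176603} = -11419 - \frac{\left(-211\right) 66}{-176270} = -11419 - \left(-13926\right) \left(- \frac{1}{176270}\right) = -11419 - \frac{6963}{88135} = - \frac{1006420528}{88135}$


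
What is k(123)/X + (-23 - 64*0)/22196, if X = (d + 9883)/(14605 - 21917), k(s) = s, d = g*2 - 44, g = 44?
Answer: -6654259339/73446564 ≈ -90.600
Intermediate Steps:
d = 44 (d = 44*2 - 44 = 88 - 44 = 44)
X = -9927/7312 (X = (44 + 9883)/(14605 - 21917) = 9927/(-7312) = 9927*(-1/7312) = -9927/7312 ≈ -1.3576)
k(123)/X + (-23 - 64*0)/22196 = 123/(-9927/7312) + (-23 - 64*0)/22196 = 123*(-7312/9927) + (-23 + 0)*(1/22196) = -299792/3309 - 23*1/22196 = -299792/3309 - 23/22196 = -6654259339/73446564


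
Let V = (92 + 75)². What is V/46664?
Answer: 27889/46664 ≈ 0.59766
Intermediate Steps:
V = 27889 (V = 167² = 27889)
V/46664 = 27889/46664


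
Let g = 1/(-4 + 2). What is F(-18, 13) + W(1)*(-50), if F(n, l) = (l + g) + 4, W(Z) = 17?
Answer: -1667/2 ≈ -833.50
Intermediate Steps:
g = -½ (g = 1/(-2) = -½ ≈ -0.50000)
F(n, l) = 7/2 + l (F(n, l) = (l - ½) + 4 = (-½ + l) + 4 = 7/2 + l)
F(-18, 13) + W(1)*(-50) = (7/2 + 13) + 17*(-50) = 33/2 - 850 = -1667/2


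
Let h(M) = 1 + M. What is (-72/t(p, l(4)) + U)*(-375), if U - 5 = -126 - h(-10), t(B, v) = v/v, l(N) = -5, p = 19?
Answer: 69000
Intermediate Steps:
t(B, v) = 1
U = -112 (U = 5 + (-126 - (1 - 10)) = 5 + (-126 - 1*(-9)) = 5 + (-126 + 9) = 5 - 117 = -112)
(-72/t(p, l(4)) + U)*(-375) = (-72/1 - 112)*(-375) = (-72*1 - 112)*(-375) = (-72 - 112)*(-375) = -184*(-375) = 69000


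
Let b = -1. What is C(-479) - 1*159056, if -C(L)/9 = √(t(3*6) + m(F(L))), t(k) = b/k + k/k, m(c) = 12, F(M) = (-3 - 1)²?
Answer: -159056 - 3*√466/2 ≈ -1.5909e+5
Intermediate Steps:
F(M) = 16 (F(M) = (-4)² = 16)
t(k) = 1 - 1/k (t(k) = -1/k + k/k = -1/k + 1 = 1 - 1/k)
C(L) = -3*√466/2 (C(L) = -9*√((-1 + 3*6)/((3*6)) + 12) = -9*√((-1 + 18)/18 + 12) = -9*√((1/18)*17 + 12) = -9*√(17/18 + 12) = -3*√466/2)
C(-479) - 1*159056 = -3*√466/2 - 1*159056 = -3*√466/2 - 159056 = -159056 - 3*√466/2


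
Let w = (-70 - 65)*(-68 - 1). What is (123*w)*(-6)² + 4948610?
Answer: 46195430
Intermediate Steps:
w = 9315 (w = -135*(-69) = 9315)
(123*w)*(-6)² + 4948610 = (123*9315)*(-6)² + 4948610 = 1145745*36 + 4948610 = 41246820 + 4948610 = 46195430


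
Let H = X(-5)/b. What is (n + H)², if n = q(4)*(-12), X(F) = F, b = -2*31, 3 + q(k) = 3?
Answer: 25/3844 ≈ 0.0065036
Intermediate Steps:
q(k) = 0 (q(k) = -3 + 3 = 0)
b = -62
n = 0 (n = 0*(-12) = 0)
H = 5/62 (H = -5/(-62) = -5*(-1/62) = 5/62 ≈ 0.080645)
(n + H)² = (0 + 5/62)² = (5/62)² = 25/3844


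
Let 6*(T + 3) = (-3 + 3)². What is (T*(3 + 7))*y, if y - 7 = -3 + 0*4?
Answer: -120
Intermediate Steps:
T = -3 (T = -3 + (-3 + 3)²/6 = -3 + (⅙)*0² = -3 + (⅙)*0 = -3 + 0 = -3)
y = 4 (y = 7 + (-3 + 0*4) = 7 + (-3 + 0) = 7 - 3 = 4)
(T*(3 + 7))*y = -3*(3 + 7)*4 = -3*10*4 = -30*4 = -120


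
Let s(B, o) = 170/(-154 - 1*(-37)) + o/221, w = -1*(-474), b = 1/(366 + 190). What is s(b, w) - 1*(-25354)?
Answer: 50430482/1989 ≈ 25355.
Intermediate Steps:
b = 1/556 ≈ 0.0017986
w = 474
s(B, o) = -170/117 + o/221 (s(B, o) = 170/(-154 + 37) + o*(1/221) = 170/(-117) + o/221 = 170*(-1/117) + o/221 = -170/117 + o/221)
s(b, w) - 1*(-25354) = (-170/117 + (1/221)*474) - 1*(-25354) = (-170/117 + 474/221) + 25354 = 1376/1989 + 25354 = 50430482/1989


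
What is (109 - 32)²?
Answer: 5929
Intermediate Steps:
(109 - 32)² = 77² = 5929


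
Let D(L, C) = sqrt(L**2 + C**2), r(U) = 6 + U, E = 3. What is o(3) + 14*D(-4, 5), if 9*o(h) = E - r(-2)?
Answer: -1/9 + 14*sqrt(41) ≈ 89.533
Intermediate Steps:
o(h) = -1/9 (o(h) = (3 - (6 - 2))/9 = (3 - 1*4)/9 = (3 - 4)/9 = (1/9)*(-1) = -1/9)
D(L, C) = sqrt(C**2 + L**2)
o(3) + 14*D(-4, 5) = -1/9 + 14*sqrt(5**2 + (-4)**2) = -1/9 + 14*sqrt(25 + 16) = -1/9 + 14*sqrt(41)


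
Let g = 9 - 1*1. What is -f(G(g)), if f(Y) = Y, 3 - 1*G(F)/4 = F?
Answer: 20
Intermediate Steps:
g = 8 (g = 9 - 1 = 8)
G(F) = 12 - 4*F
-f(G(g)) = -(12 - 4*8) = -(12 - 32) = -1*(-20) = 20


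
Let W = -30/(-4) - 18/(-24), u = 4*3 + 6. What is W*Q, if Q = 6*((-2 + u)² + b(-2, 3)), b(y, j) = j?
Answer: 25641/2 ≈ 12821.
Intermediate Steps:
u = 18 (u = 12 + 6 = 18)
W = 33/4 (W = -30*(-¼) - 18*(-1/24) = 15/2 + ¾ = 33/4 ≈ 8.2500)
Q = 1554 (Q = 6*((-2 + 18)² + 3) = 6*(16² + 3) = 6*(256 + 3) = 6*259 = 1554)
W*Q = (33/4)*1554 = 25641/2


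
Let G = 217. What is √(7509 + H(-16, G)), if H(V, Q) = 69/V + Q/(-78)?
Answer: √182566371/156 ≈ 86.614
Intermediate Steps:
H(V, Q) = 69/V - Q/78 (H(V, Q) = 69/V + Q*(-1/78) = 69/V - Q/78)
√(7509 + H(-16, G)) = √(7509 + (69/(-16) - 1/78*217)) = √(7509 + (69*(-1/16) - 217/78)) = √(7509 + (-69/16 - 217/78)) = √(7509 - 4427/624) = √(4681189/624) = √182566371/156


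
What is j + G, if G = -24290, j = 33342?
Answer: 9052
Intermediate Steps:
j + G = 33342 - 24290 = 9052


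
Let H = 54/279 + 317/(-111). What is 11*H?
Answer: -100771/3441 ≈ -29.285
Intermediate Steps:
H = -9161/3441 (H = 54*(1/279) + 317*(-1/111) = 6/31 - 317/111 = -9161/3441 ≈ -2.6623)
11*H = 11*(-9161/3441) = -100771/3441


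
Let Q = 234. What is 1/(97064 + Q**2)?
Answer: 1/151820 ≈ 6.5867e-6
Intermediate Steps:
1/(97064 + Q**2) = 1/(97064 + 234**2) = 1/(97064 + 54756) = 1/151820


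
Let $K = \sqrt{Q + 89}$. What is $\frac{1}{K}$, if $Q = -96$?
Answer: $- \frac{i \sqrt{7}}{7} \approx - 0.37796 i$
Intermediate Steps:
$K = i \sqrt{7}$ ($K = \sqrt{-96 + 89} = \sqrt{-7} = i \sqrt{7} \approx 2.6458 i$)
$\frac{1}{K} = \frac{1}{i \sqrt{7}} = - \frac{i \sqrt{7}}{7}$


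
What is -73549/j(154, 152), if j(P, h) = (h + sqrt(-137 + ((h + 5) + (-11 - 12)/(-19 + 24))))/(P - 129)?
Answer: -1397431000/115443 + 1838725*sqrt(385)/115443 ≈ -11792.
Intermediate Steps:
j(P, h) = (h + sqrt(-683/5 + h))/(-129 + P) (j(P, h) = (h + sqrt(-137 + ((5 + h) - 23/5)))/(-129 + P) = (h + sqrt(-137 + (2/5 + h)))/(-129 + P) = (h + sqrt(-683/5 + h))/(-129 + P))
-73549/j(154, 152) = -73549*(-129 + 154)/(152 + sqrt(-3415 + 25*152)/5) = -73549*25/(152 + sqrt(-3415 + 3800)/5) = -73549*25/(152 + sqrt(385)/5) = -73549/(152/25 + sqrt(385)/125)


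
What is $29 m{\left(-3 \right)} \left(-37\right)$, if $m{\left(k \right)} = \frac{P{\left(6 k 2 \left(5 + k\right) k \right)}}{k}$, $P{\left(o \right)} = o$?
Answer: $77256$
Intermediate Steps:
$m{\left(k \right)} = 12 k \left(5 + k\right)$ ($m{\left(k \right)} = \frac{6 k 2 \left(5 + k\right) k}{k} = \frac{6 \cdot 2 k k \left(5 + k\right)}{k} = \frac{12 k k \left(5 + k\right)}{k} = \frac{12 k^{2} \left(5 + k\right)}{k} = 12 k \left(5 + k\right)$)
$29 m{\left(-3 \right)} \left(-37\right) = 29 \cdot 12 \left(-3\right) \left(5 - 3\right) \left(-37\right) = 29 \cdot 12 \left(-3\right) 2 \left(-37\right) = 29 \left(-72\right) \left(-37\right) = \left(-2088\right) \left(-37\right) = 77256$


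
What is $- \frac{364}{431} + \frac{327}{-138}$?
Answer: $- \frac{63723}{19826} \approx -3.2141$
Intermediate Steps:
$- \frac{364}{431} + \frac{327}{-138} = \left(-364\right) \frac{1}{431} + 327 \left(- \frac{1}{138}\right) = - \frac{364}{431} - \frac{109}{46} = - \frac{63723}{19826}$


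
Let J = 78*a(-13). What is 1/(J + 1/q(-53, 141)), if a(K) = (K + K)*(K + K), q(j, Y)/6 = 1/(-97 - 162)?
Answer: 6/316109 ≈ 1.8981e-5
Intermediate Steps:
q(j, Y) = -6/259 (q(j, Y) = 6/(-97 - 162) = 6/(-259) = 6*(-1/259) = -6/259)
a(K) = 4*K² (a(K) = (2*K)*(2*K) = 4*K²)
J = 52728 (J = 78*(4*(-13)²) = 78*(4*169) = 78*676 = 52728)
1/(J + 1/q(-53, 141)) = 1/(52728 + 1/(-6/259)) = 1/(52728 - 259/6) = 1/(316109/6) = 6/316109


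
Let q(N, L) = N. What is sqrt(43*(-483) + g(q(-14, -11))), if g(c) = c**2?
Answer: I*sqrt(20573) ≈ 143.43*I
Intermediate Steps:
sqrt(43*(-483) + g(q(-14, -11))) = sqrt(43*(-483) + (-14)**2) = sqrt(-20769 + 196) = sqrt(-20573) = I*sqrt(20573)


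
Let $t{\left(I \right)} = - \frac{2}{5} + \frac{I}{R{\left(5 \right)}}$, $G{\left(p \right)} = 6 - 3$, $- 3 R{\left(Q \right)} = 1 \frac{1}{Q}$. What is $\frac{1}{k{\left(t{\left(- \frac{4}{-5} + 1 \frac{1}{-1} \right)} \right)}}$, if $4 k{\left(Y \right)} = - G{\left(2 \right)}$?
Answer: $- \frac{4}{3} \approx -1.3333$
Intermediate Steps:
$R{\left(Q \right)} = - \frac{1}{3 Q}$ ($R{\left(Q \right)} = - \frac{1 \frac{1}{Q}}{3} = - \frac{1}{3 Q}$)
$G{\left(p \right)} = 3$ ($G{\left(p \right)} = 6 - 3 = 3$)
$t{\left(I \right)} = - \frac{2}{5} - 15 I$ ($t{\left(I \right)} = - \frac{2}{5} + \frac{I}{\left(- \frac{1}{3}\right) \frac{1}{5}} = \left(-2\right) \frac{1}{5} + \frac{I}{\left(- \frac{1}{3}\right) \frac{1}{5}} = - \frac{2}{5} + \frac{I}{- \frac{1}{15}} = - \frac{2}{5} + I \left(-15\right) = - \frac{2}{5} - 15 I$)
$k{\left(Y \right)} = - \frac{3}{4}$ ($k{\left(Y \right)} = \frac{\left(-1\right) 3}{4} = \frac{1}{4} \left(-3\right) = - \frac{3}{4}$)
$\frac{1}{k{\left(t{\left(- \frac{4}{-5} + 1 \frac{1}{-1} \right)} \right)}} = \frac{1}{- \frac{3}{4}} = - \frac{4}{3}$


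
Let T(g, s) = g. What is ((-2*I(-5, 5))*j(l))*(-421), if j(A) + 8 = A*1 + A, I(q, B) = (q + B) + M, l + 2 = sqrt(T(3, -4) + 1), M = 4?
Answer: -26944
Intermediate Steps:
l = 0 (l = -2 + sqrt(3 + 1) = -2 + sqrt(4) = -2 + 2 = 0)
I(q, B) = 4 + B + q (I(q, B) = (q + B) + 4 = (B + q) + 4 = 4 + B + q)
j(A) = -8 + 2*A (j(A) = -8 + (A*1 + A) = -8 + (A + A) = -8 + 2*A)
((-2*I(-5, 5))*j(l))*(-421) = ((-2*(4 + 5 - 5))*(-8 + 2*0))*(-421) = ((-2*4)*(-8 + 0))*(-421) = -8*(-8)*(-421) = 64*(-421) = -26944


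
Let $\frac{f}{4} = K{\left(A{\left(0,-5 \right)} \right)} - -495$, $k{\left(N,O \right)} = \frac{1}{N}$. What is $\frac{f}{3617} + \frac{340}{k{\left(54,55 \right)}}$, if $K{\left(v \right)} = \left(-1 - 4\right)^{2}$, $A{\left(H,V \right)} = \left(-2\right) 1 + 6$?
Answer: $\frac{66410200}{3617} \approx 18361.0$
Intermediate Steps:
$A{\left(H,V \right)} = 4$ ($A{\left(H,V \right)} = -2 + 6 = 4$)
$K{\left(v \right)} = 25$ ($K{\left(v \right)} = \left(-5\right)^{2} = 25$)
$f = 2080$ ($f = 4 \left(25 - -495\right) = 4 \left(25 + 495\right) = 4 \cdot 520 = 2080$)
$\frac{f}{3617} + \frac{340}{k{\left(54,55 \right)}} = \frac{2080}{3617} + \frac{340}{\frac{1}{54}} = 2080 \cdot \frac{1}{3617} + 340 \frac{1}{\frac{1}{54}} = \frac{2080}{3617} + 340 \cdot 54 = \frac{2080}{3617} + 18360 = \frac{66410200}{3617}$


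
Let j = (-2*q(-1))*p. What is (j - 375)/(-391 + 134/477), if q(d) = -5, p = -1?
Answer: 16695/16943 ≈ 0.98536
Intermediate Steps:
j = -10 (j = -2*(-5)*(-1) = 10*(-1) = -10)
(j - 375)/(-391 + 134/477) = (-10 - 375)/(-391 + 134/477) = -385/(-391 + 134*(1/477)) = -385/(-391 + 134/477) = -385/(-186373/477) = -385*(-477/186373) = 16695/16943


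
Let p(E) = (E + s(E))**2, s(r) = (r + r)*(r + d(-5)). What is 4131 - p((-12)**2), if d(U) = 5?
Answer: -1853815005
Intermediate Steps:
s(r) = 2*r*(5 + r) (s(r) = (r + r)*(r + 5) = (2*r)*(5 + r) = 2*r*(5 + r))
p(E) = (E + 2*E*(5 + E))**2
4131 - p((-12)**2) = 4131 - ((-12)**2)**2*(11 + 2*(-12)**2)**2 = 4131 - 144**2*(11 + 2*144)**2 = 4131 - 20736*(11 + 288)**2 = 4131 - 20736*299**2 = 4131 - 20736*89401 = 4131 - 1*1853819136 = 4131 - 1853819136 = -1853815005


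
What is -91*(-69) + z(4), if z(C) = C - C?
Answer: 6279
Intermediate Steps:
z(C) = 0
-91*(-69) + z(4) = -91*(-69) + 0 = 6279 + 0 = 6279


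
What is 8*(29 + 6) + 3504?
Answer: 3784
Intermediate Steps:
8*(29 + 6) + 3504 = 8*35 + 3504 = 280 + 3504 = 3784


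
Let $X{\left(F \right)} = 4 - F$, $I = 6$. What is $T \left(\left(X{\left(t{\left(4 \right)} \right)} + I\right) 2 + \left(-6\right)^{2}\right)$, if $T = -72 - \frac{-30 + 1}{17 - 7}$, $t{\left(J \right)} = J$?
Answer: $- \frac{16584}{5} \approx -3316.8$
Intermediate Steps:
$T = - \frac{691}{10}$ ($T = -72 - - \frac{29}{10} = -72 + \frac{29}{10} = - \frac{691}{10} \approx -69.1$)
$T \left(\left(X{\left(t{\left(4 \right)} \right)} + I\right) 2 + \left(-6\right)^{2}\right) = - \frac{691 \left(\left(\left(4 - 4\right) + 6\right) 2 + \left(-6\right)^{2}\right)}{10} = - \frac{691 \left(\left(\left(4 - 4\right) + 6\right) 2 + 36\right)}{10} = - \frac{691 \left(\left(0 + 6\right) 2 + 36\right)}{10} = - \frac{691 \left(6 \cdot 2 + 36\right)}{10} = - \frac{691 \left(12 + 36\right)}{10} = \left(- \frac{691}{10}\right) 48 = - \frac{16584}{5}$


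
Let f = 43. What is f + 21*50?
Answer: 1093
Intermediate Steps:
f + 21*50 = 43 + 21*50 = 43 + 1050 = 1093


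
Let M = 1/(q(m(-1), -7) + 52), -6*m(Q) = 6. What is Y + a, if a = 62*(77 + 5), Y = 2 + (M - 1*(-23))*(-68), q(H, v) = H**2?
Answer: 186598/53 ≈ 3520.7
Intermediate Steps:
m(Q) = -1 (m(Q) = -1/6*6 = -1)
M = 1/53 (M = 1/((-1)**2 + 52) = 1/(1 + 52) = 1/53 ≈ 0.018868)
Y = -82854/53 (Y = 2 + (1/53 - 1*(-23))*(-68) = 2 + (1/53 + 23)*(-68) = 2 + (1220/53)*(-68) = 2 - 82960/53 = -82854/53 ≈ -1563.3)
a = 5084 (a = 62*82 = 5084)
Y + a = -82854/53 + 5084 = 186598/53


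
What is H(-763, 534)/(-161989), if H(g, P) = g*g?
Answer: -582169/161989 ≈ -3.5939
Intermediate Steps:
H(g, P) = g²
H(-763, 534)/(-161989) = (-763)²/(-161989) = 582169*(-1/161989) = -582169/161989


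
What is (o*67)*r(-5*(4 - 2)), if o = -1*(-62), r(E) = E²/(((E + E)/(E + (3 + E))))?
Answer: 353090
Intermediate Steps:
r(E) = E*(3 + 2*E)/2 (r(E) = E²/(((2*E)/(3 + 2*E))) = E²/((2*E/(3 + 2*E))) = ((3 + 2*E)/(2*E))*E² = E*(3 + 2*E)/2)
o = 62
(o*67)*r(-5*(4 - 2)) = (62*67)*((-5*(4 - 2))*(3 + 2*(-5*(4 - 2)))/2) = 4154*((-5*2)*(3 + 2*(-5*2))/2) = 4154*((½)*(-10)*(3 + 2*(-10))) = 4154*((½)*(-10)*(3 - 20)) = 4154*((½)*(-10)*(-17)) = 4154*85 = 353090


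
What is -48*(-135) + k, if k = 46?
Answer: 6526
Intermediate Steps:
-48*(-135) + k = -48*(-135) + 46 = 6480 + 46 = 6526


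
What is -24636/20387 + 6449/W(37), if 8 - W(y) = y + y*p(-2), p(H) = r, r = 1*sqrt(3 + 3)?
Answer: 3631155899/150313351 - 238613*sqrt(6)/7373 ≈ -55.116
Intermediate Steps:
r = sqrt(6) (r = 1*sqrt(6) = sqrt(6) ≈ 2.4495)
p(H) = sqrt(6)
W(y) = 8 - y - y*sqrt(6) (W(y) = 8 - (y + y*sqrt(6)) = 8 + (-y - y*sqrt(6)) = 8 - y - y*sqrt(6))
-24636/20387 + 6449/W(37) = -24636/20387 + 6449/(8 - 1*37 - 1*37*sqrt(6)) = -24636*1/20387 + 6449/(8 - 37 - 37*sqrt(6)) = -24636/20387 + 6449/(-29 - 37*sqrt(6))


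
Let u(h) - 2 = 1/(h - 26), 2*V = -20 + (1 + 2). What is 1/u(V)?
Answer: 69/136 ≈ 0.50735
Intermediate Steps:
V = -17/2 (V = (-20 + (1 + 2))/2 = (-4*5 + 3)/2 = (-20 + 3)/2 = (1/2)*(-17) = -17/2 ≈ -8.5000)
u(h) = 2 + 1/(-26 + h) (u(h) = 2 + 1/(h - 26) = 2 + 1/(-26 + h))
1/u(V) = 1/((-51 + 2*(-17/2))/(-26 - 17/2)) = 1/((-51 - 17)/(-69/2)) = 1/(-2/69*(-68)) = 1/(136/69) = 69/136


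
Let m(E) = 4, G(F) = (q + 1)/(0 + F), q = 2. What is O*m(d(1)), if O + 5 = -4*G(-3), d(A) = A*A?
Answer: -4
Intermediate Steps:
G(F) = 3/F (G(F) = (2 + 1)/(0 + F) = 3/F)
d(A) = A²
O = -1 (O = -5 - 12/(-3) = -5 - 12*(-1)/3 = -5 - 4*(-1) = -5 + 4 = -1)
O*m(d(1)) = -1*4 = -4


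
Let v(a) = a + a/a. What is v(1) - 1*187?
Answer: -185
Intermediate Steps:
v(a) = 1 + a (v(a) = a + 1 = 1 + a)
v(1) - 1*187 = (1 + 1) - 1*187 = 2 - 187 = -185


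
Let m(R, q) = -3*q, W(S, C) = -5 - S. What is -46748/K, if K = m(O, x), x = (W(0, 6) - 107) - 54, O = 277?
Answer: -23374/249 ≈ -93.871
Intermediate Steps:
x = -166 (x = ((-5 - 1*0) - 107) - 54 = ((-5 + 0) - 107) - 54 = (-5 - 107) - 54 = -112 - 54 = -166)
K = 498 (K = -3*(-166) = 498)
-46748/K = -46748/498 = -46748*1/498 = -23374/249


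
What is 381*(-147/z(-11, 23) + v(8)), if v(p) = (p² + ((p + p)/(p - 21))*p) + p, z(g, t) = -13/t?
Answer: 1596009/13 ≈ 1.2277e+5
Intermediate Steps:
v(p) = p + p² + 2*p²/(-21 + p) (v(p) = (p² + ((2*p)/(-21 + p))*p) + p = (p² + (2*p/(-21 + p))*p) + p = (p² + 2*p²/(-21 + p)) + p = p + p² + 2*p²/(-21 + p))
381*(-147/z(-11, 23) + v(8)) = 381*(-147/((-13/23)) + 8*(-21 + 8² - 18*8)/(-21 + 8)) = 381*(-147/((-13*1/23)) + 8*(-21 + 64 - 144)/(-13)) = 381*(-147/(-13/23) + 8*(-1/13)*(-101)) = 381*(-147*(-23/13) + 808/13) = 381*(3381/13 + 808/13) = 381*(4189/13) = 1596009/13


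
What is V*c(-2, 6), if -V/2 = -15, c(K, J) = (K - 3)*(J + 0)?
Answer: -900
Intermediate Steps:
c(K, J) = J*(-3 + K) (c(K, J) = (-3 + K)*J = J*(-3 + K))
V = 30 (V = -2*(-15) = 30)
V*c(-2, 6) = 30*(6*(-3 - 2)) = 30*(6*(-5)) = 30*(-30) = -900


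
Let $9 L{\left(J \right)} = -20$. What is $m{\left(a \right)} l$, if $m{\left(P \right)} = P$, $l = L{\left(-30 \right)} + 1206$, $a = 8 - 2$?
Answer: $\frac{21668}{3} \approx 7222.7$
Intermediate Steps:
$L{\left(J \right)} = - \frac{20}{9}$ ($L{\left(J \right)} = \frac{1}{9} \left(-20\right) = - \frac{20}{9}$)
$a = 6$
$l = \frac{10834}{9}$ ($l = - \frac{20}{9} + 1206 = \frac{10834}{9} \approx 1203.8$)
$m{\left(a \right)} l = 6 \cdot \frac{10834}{9} = \frac{21668}{3}$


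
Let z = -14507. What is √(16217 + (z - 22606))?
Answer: 4*I*√1306 ≈ 144.55*I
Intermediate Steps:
√(16217 + (z - 22606)) = √(16217 + (-14507 - 22606)) = √(16217 - 37113) = √(-20896) = 4*I*√1306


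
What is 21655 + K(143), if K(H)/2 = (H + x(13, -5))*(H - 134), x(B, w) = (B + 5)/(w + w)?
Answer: 120983/5 ≈ 24197.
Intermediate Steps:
x(B, w) = (5 + B)/(2*w) (x(B, w) = (5 + B)/((2*w)) = (5 + B)*(1/(2*w)) = (5 + B)/(2*w))
K(H) = 2*(-134 + H)*(-9/5 + H) (K(H) = 2*((H + (½)*(5 + 13)/(-5))*(H - 134)) = 2*((H + (½)*(-⅕)*18)*(-134 + H)) = 2*((H - 9/5)*(-134 + H)) = 2*((-9/5 + H)*(-134 + H)) = 2*((-134 + H)*(-9/5 + H)) = 2*(-134 + H)*(-9/5 + H))
21655 + K(143) = 21655 + (2412/5 + 2*143² - 1358/5*143) = 21655 + (2412/5 + 2*20449 - 194194/5) = 21655 + (2412/5 + 40898 - 194194/5) = 21655 + 12708/5 = 120983/5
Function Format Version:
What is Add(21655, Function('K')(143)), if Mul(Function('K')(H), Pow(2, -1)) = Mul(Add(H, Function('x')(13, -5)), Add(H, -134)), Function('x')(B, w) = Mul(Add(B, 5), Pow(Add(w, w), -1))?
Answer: Rational(120983, 5) ≈ 24197.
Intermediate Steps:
Function('x')(B, w) = Mul(Rational(1, 2), Pow(w, -1), Add(5, B)) (Function('x')(B, w) = Mul(Add(5, B), Pow(Mul(2, w), -1)) = Mul(Add(5, B), Mul(Rational(1, 2), Pow(w, -1))) = Mul(Rational(1, 2), Pow(w, -1), Add(5, B)))
Function('K')(H) = Mul(2, Add(-134, H), Add(Rational(-9, 5), H)) (Function('K')(H) = Mul(2, Mul(Add(H, Mul(Rational(1, 2), Pow(-5, -1), Add(5, 13))), Add(H, -134))) = Mul(2, Mul(Add(H, Mul(Rational(1, 2), Rational(-1, 5), 18)), Add(-134, H))) = Mul(2, Mul(Add(H, Rational(-9, 5)), Add(-134, H))) = Mul(2, Mul(Add(Rational(-9, 5), H), Add(-134, H))) = Mul(2, Mul(Add(-134, H), Add(Rational(-9, 5), H))) = Mul(2, Add(-134, H), Add(Rational(-9, 5), H)))
Add(21655, Function('K')(143)) = Add(21655, Add(Rational(2412, 5), Mul(2, Pow(143, 2)), Mul(Rational(-1358, 5), 143))) = Add(21655, Add(Rational(2412, 5), Mul(2, 20449), Rational(-194194, 5))) = Add(21655, Add(Rational(2412, 5), 40898, Rational(-194194, 5))) = Add(21655, Rational(12708, 5)) = Rational(120983, 5)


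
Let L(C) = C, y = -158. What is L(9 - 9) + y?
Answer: -158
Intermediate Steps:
L(9 - 9) + y = (9 - 9) - 158 = 0 - 158 = -158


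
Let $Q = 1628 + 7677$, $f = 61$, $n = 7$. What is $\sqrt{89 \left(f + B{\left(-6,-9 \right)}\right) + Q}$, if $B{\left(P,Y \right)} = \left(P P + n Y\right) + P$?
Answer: $\sqrt{11797} \approx 108.61$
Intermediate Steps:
$Q = 9305$
$B{\left(P,Y \right)} = P + P^{2} + 7 Y$ ($B{\left(P,Y \right)} = \left(P P + 7 Y\right) + P = \left(P^{2} + 7 Y\right) + P = P + P^{2} + 7 Y$)
$\sqrt{89 \left(f + B{\left(-6,-9 \right)}\right) + Q} = \sqrt{89 \left(61 + \left(-6 + \left(-6\right)^{2} + 7 \left(-9\right)\right)\right) + 9305} = \sqrt{89 \left(61 - 33\right) + 9305} = \sqrt{89 \cdot 28 + 9305} = \sqrt{2492 + 9305} = \sqrt{11797}$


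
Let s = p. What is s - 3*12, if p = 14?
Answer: -22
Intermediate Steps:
s = 14
s - 3*12 = 14 - 3*12 = 14 - 36 = -22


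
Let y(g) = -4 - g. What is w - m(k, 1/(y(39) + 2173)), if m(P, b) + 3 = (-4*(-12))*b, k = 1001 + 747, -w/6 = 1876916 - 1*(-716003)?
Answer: -5522916413/355 ≈ -1.5558e+7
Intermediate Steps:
w = -15557514 (w = -6*(1876916 - 1*(-716003)) = -6*(1876916 + 716003) = -6*2592919 = -15557514)
k = 1748
m(P, b) = -3 + 48*b (m(P, b) = -3 + (-4*(-12))*b = -3 + 48*b)
w - m(k, 1/(y(39) + 2173)) = -15557514 - (-3 + 48/((-4 - 1*39) + 2173)) = -15557514 - (-3 + 48/((-4 - 39) + 2173)) = -15557514 - (-3 + 48/(-43 + 2173)) = -15557514 - (-3 + 48/2130) = -15557514 - (-3 + 48*(1/2130)) = -15557514 - (-3 + 8/355) = -15557514 - 1*(-1057/355) = -15557514 + 1057/355 = -5522916413/355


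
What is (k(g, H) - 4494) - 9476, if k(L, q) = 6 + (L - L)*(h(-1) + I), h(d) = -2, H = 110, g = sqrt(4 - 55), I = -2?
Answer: -13964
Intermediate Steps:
g = I*sqrt(51) (g = sqrt(-51) = I*sqrt(51) ≈ 7.1414*I)
k(L, q) = 6 (k(L, q) = 6 + (L - L)*(-2 - 2) = 6 + 0*(-4) = 6 + 0 = 6)
(k(g, H) - 4494) - 9476 = (6 - 4494) - 9476 = -4488 - 9476 = -13964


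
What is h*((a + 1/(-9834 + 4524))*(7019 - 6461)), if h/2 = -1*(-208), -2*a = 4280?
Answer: -146542419296/295 ≈ -4.9675e+8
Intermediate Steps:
a = -2140 (a = -½*4280 = -2140)
h = 416 (h = 2*(-1*(-208)) = 2*208 = 416)
h*((a + 1/(-9834 + 4524))*(7019 - 6461)) = 416*((-2140 + 1/(-9834 + 4524))*(7019 - 6461)) = 416*((-2140 + 1/(-5310))*558) = 416*((-2140 - 1/5310)*558) = 416*(-11363401/5310*558) = 416*(-352265431/295) = -146542419296/295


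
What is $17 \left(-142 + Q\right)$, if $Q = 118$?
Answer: $-408$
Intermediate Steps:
$17 \left(-142 + Q\right) = 17 \left(-142 + 118\right) = 17 \left(-24\right) = -408$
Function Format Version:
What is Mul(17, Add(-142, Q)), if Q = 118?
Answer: -408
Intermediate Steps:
Mul(17, Add(-142, Q)) = Mul(17, Add(-142, 118)) = Mul(17, -24) = -408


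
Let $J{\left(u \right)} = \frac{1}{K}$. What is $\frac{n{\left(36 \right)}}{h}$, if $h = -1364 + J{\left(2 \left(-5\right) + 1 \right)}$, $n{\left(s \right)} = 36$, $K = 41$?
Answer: $- \frac{492}{18641} \approx -0.026393$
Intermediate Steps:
$J{\left(u \right)} = \frac{1}{41}$
$h = - \frac{55923}{41}$ ($h = -1364 + \frac{1}{41} = - \frac{55923}{41} \approx -1364.0$)
$\frac{n{\left(36 \right)}}{h} = \frac{36}{- \frac{55923}{41}} = 36 \left(- \frac{41}{55923}\right) = - \frac{492}{18641}$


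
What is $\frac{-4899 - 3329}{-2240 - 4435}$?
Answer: $\frac{8228}{6675} \approx 1.2327$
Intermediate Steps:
$\frac{-4899 - 3329}{-2240 - 4435} = - \frac{8228}{-6675} = \left(-8228\right) \left(- \frac{1}{6675}\right) = \frac{8228}{6675}$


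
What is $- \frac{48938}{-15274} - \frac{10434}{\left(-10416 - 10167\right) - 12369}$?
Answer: $\frac{147664491}{41942404} \approx 3.5206$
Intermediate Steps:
$- \frac{48938}{-15274} - \frac{10434}{\left(-10416 - 10167\right) - 12369} = \left(-48938\right) \left(- \frac{1}{15274}\right) - \frac{10434}{-20583 - 12369} = \frac{24469}{7637} - \frac{10434}{-32952} = \frac{24469}{7637} - - \frac{1739}{5492} = \frac{24469}{7637} + \frac{1739}{5492} = \frac{147664491}{41942404}$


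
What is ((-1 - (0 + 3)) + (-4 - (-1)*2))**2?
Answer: 36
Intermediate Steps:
((-1 - (0 + 3)) + (-4 - (-1)*2))**2 = ((-1 - 1*3) + (-4 - 1*(-2)))**2 = ((-1 - 3) + (-4 + 2))**2 = (-4 - 2)**2 = (-6)**2 = 36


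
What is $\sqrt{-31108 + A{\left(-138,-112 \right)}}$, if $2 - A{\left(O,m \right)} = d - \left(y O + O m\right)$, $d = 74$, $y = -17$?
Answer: $i \sqrt{13378} \approx 115.66 i$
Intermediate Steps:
$A{\left(O,m \right)} = -72 - 17 O + O m$ ($A{\left(O,m \right)} = 2 - \left(74 - \left(- 17 O + O m\right)\right) = 2 - \left(74 + 17 O - O m\right) = -72 - 17 O + O m$)
$\sqrt{-31108 + A{\left(-138,-112 \right)}} = \sqrt{-31108 - -17730} = \sqrt{-31108 + \left(-72 + 2346 + 15456\right)} = \sqrt{-31108 + 17730} = \sqrt{-13378} = i \sqrt{13378}$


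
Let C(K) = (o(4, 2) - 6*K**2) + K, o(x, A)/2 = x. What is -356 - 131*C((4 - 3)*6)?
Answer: 26106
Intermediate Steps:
o(x, A) = 2*x
C(K) = 8 + K - 6*K**2 (C(K) = (2*4 - 6*K**2) + K = (8 - 6*K**2) + K = 8 + K - 6*K**2)
-356 - 131*C((4 - 3)*6) = -356 - 131*(8 + (4 - 3)*6 - 6*36*(4 - 3)**2) = -356 - 131*(8 + 1*6 - 6*(1*6)**2) = -356 - 131*(8 + 6 - 6*6**2) = -356 - 131*(8 + 6 - 6*36) = -356 - 131*(8 + 6 - 216) = -356 - 131*(-202) = -356 + 26462 = 26106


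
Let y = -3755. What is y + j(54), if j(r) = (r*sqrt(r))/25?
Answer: -3755 + 162*sqrt(6)/25 ≈ -3739.1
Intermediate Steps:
j(r) = r**(3/2)/25 (j(r) = r**(3/2)*(1/25) = r**(3/2)/25)
y + j(54) = -3755 + 54**(3/2)/25 = -3755 + (162*sqrt(6))/25 = -3755 + 162*sqrt(6)/25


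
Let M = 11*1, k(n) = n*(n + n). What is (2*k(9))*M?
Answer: 3564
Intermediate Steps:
k(n) = 2*n² (k(n) = n*(2*n) = 2*n²)
M = 11
(2*k(9))*M = (2*(2*9²))*11 = (2*(2*81))*11 = (2*162)*11 = 324*11 = 3564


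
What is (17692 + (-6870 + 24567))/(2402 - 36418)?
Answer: -35389/34016 ≈ -1.0404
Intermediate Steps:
(17692 + (-6870 + 24567))/(2402 - 36418) = (17692 + 17697)/(-34016) = 35389*(-1/34016) = -35389/34016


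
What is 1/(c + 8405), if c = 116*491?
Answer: 1/65361 ≈ 1.5300e-5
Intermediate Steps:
c = 56956
1/(c + 8405) = 1/(56956 + 8405) = 1/65361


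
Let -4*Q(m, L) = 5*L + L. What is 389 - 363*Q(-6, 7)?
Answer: 8401/2 ≈ 4200.5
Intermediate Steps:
Q(m, L) = -3*L/2 (Q(m, L) = -(5*L + L)/4 = -3*L/2)
389 - 363*Q(-6, 7) = 389 - (-1089)*7/2 = 389 - 363*(-21/2) = 389 + 7623/2 = 8401/2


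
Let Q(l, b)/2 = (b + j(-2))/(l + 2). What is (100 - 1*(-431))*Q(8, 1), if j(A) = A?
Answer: -531/5 ≈ -106.20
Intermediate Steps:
Q(l, b) = 2*(-2 + b)/(2 + l) (Q(l, b) = 2*((b - 2)/(l + 2)) = 2*((-2 + b)/(2 + l)) = 2*(-2 + b)/(2 + l))
(100 - 1*(-431))*Q(8, 1) = (100 - 1*(-431))*(2*(-2 + 1)/(2 + 8)) = (100 + 431)*(2*(-1)/10) = 531*(2*(⅒)*(-1)) = 531*(-⅕) = -531/5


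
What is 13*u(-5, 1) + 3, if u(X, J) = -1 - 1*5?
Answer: -75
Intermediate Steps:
u(X, J) = -6 (u(X, J) = -1 - 5 = -6)
13*u(-5, 1) + 3 = 13*(-6) + 3 = -78 + 3 = -75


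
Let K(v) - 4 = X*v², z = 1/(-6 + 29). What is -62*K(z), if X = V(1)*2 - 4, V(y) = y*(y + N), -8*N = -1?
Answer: -262167/1058 ≈ -247.79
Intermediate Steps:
N = ⅛ (N = -⅛*(-1) = ⅛ ≈ 0.12500)
V(y) = y*(⅛ + y) (V(y) = y*(y + ⅛) = y*(⅛ + y))
z = 1/23 ≈ 0.043478
X = -7/4 (X = (1*(⅛ + 1))*2 - 4 = (1*(9/8))*2 - 4 = (9/8)*2 - 4 = 9/4 - 4 = -7/4 ≈ -1.7500)
K(v) = 4 - 7*v²/4
-62*K(z) = -62*(4 - 7*(1/23)²/4) = -62*(4 - 7/4*1/529) = -62*(4 - 7/2116) = -62*8457/2116 = -262167/1058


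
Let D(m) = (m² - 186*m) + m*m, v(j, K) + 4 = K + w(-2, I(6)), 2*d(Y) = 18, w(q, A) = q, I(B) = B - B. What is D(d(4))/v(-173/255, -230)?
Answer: 378/59 ≈ 6.4068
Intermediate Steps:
I(B) = 0
d(Y) = 9 (d(Y) = (½)*18 = 9)
v(j, K) = -6 + K (v(j, K) = -4 + (K - 2) = -4 + (-2 + K) = -6 + K)
D(m) = -186*m + 2*m² (D(m) = (m² - 186*m) + m² = -186*m + 2*m²)
D(d(4))/v(-173/255, -230) = (2*9*(-93 + 9))/(-6 - 230) = (2*9*(-84))/(-236) = -1512*(-1/236) = 378/59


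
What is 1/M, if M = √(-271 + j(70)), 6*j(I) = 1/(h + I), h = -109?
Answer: -3*I*√1648790/63415 ≈ -0.060745*I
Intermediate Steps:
j(I) = 1/(6*(-109 + I))
M = I*√1648790/78 (M = √(-271 + 1/(6*(-109 + 70))) = √(-271 + (⅙)/(-39)) = √(-271 + (⅙)*(-1/39)) = √(-271 - 1/234) = √(-63415/234) = I*√1648790/78 ≈ 16.462*I)
1/M = 1/(I*√1648790/78) = -3*I*√1648790/63415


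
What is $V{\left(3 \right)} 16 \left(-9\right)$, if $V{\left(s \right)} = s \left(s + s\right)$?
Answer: $-2592$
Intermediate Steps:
$V{\left(s \right)} = 2 s^{2}$ ($V{\left(s \right)} = s 2 s = 2 s^{2}$)
$V{\left(3 \right)} 16 \left(-9\right) = 2 \cdot 3^{2} \cdot 16 \left(-9\right) = 2 \cdot 9 \cdot 16 \left(-9\right) = 18 \cdot 16 \left(-9\right) = 288 \left(-9\right) = -2592$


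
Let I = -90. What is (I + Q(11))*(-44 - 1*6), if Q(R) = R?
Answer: 3950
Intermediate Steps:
(I + Q(11))*(-44 - 1*6) = (-90 + 11)*(-44 - 1*6) = -79*(-44 - 6) = -79*(-50) = 3950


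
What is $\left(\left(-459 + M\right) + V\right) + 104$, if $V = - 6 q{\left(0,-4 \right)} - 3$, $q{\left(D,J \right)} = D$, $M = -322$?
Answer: $-680$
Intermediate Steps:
$V = -3$ ($V = \left(-6\right) 0 - 3 = 0 - 3 = -3$)
$\left(\left(-459 + M\right) + V\right) + 104 = \left(\left(-459 - 322\right) - 3\right) + 104 = \left(-781 - 3\right) + 104 = -784 + 104 = -680$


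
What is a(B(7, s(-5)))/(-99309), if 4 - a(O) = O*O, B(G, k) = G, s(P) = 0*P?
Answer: 15/33103 ≈ 0.00045313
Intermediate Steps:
s(P) = 0
a(O) = 4 - O² (a(O) = 4 - O*O = 4 - O²)
a(B(7, s(-5)))/(-99309) = (4 - 1*7²)/(-99309) = (4 - 1*49)*(-1/99309) = (4 - 49)*(-1/99309) = -45*(-1/99309) = 15/33103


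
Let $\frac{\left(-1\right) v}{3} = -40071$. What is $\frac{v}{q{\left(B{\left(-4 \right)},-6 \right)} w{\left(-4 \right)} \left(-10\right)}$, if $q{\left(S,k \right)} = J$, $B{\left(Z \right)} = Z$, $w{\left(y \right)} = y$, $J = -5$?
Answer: $- \frac{120213}{200} \approx -601.06$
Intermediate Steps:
$v = 120213$ ($v = \left(-3\right) \left(-40071\right) = 120213$)
$q{\left(S,k \right)} = -5$
$\frac{v}{q{\left(B{\left(-4 \right)},-6 \right)} w{\left(-4 \right)} \left(-10\right)} = \frac{120213}{\left(-5\right) \left(-4\right) \left(-10\right)} = \frac{120213}{20 \left(-10\right)} = \frac{120213}{-200} = 120213 \left(- \frac{1}{200}\right) = - \frac{120213}{200}$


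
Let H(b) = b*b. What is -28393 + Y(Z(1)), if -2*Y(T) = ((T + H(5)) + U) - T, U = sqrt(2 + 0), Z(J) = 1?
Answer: -56811/2 - sqrt(2)/2 ≈ -28406.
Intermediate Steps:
H(b) = b**2
U = sqrt(2) ≈ 1.4142
Y(T) = -25/2 - sqrt(2)/2 (Y(T) = -(((T + 5**2) + sqrt(2)) - T)/2 = -(((T + 25) + sqrt(2)) - T)/2 = -(((25 + T) + sqrt(2)) - T)/2 = -((25 + T + sqrt(2)) - T)/2 = -(25 + sqrt(2))/2 = -25/2 - sqrt(2)/2)
-28393 + Y(Z(1)) = -28393 + (-25/2 - sqrt(2)/2) = -56811/2 - sqrt(2)/2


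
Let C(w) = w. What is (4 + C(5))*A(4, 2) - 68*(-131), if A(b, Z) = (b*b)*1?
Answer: 9052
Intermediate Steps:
A(b, Z) = b**2 (A(b, Z) = b**2*1 = b**2)
(4 + C(5))*A(4, 2) - 68*(-131) = (4 + 5)*4**2 - 68*(-131) = 9*16 + 8908 = 144 + 8908 = 9052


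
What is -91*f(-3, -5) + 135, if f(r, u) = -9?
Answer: 954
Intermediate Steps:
-91*f(-3, -5) + 135 = -91*(-9) + 135 = 819 + 135 = 954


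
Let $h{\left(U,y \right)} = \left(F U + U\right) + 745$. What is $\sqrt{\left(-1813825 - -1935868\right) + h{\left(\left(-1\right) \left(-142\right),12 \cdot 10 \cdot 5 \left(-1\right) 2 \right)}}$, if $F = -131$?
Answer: $18 \sqrt{322} \approx 323.0$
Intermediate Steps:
$h{\left(U,y \right)} = 745 - 130 U$ ($h{\left(U,y \right)} = \left(- 131 U + U\right) + 745 = - 130 U + 745 = 745 - 130 U$)
$\sqrt{\left(-1813825 - -1935868\right) + h{\left(\left(-1\right) \left(-142\right),12 \cdot 10 \cdot 5 \left(-1\right) 2 \right)}} = \sqrt{\left(-1813825 - -1935868\right) + \left(745 - 130 \left(\left(-1\right) \left(-142\right)\right)\right)} = \sqrt{\left(-1813825 + 1935868\right) + \left(745 - 18460\right)} = \sqrt{122043 + \left(745 - 18460\right)} = \sqrt{122043 - 17715} = \sqrt{104328} = 18 \sqrt{322}$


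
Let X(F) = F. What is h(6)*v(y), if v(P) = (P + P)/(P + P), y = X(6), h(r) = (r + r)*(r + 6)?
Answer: 144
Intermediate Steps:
h(r) = 2*r*(6 + r) (h(r) = (2*r)*(6 + r) = 2*r*(6 + r))
y = 6
v(P) = 1 (v(P) = (2*P)/((2*P)) = (2*P)*(1/(2*P)) = 1)
h(6)*v(y) = (2*6*(6 + 6))*1 = (2*6*12)*1 = 144*1 = 144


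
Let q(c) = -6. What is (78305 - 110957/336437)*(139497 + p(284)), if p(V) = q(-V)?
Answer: 3674832970461048/336437 ≈ 1.0923e+10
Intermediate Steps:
p(V) = -6
(78305 - 110957/336437)*(139497 + p(284)) = (78305 - 110957/336437)*(139497 - 6) = (78305 - 110957*1/336437)*139491 = (78305 - 110957/336437)*139491 = (26344588328/336437)*139491 = 3674832970461048/336437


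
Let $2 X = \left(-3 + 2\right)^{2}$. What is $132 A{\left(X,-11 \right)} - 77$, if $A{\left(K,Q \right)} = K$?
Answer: $-11$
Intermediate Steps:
$X = \frac{1}{2}$ ($X = \frac{\left(-3 + 2\right)^{2}}{2} = \frac{\left(-1\right)^{2}}{2} = \frac{1}{2} \cdot 1 = \frac{1}{2} \approx 0.5$)
$132 A{\left(X,-11 \right)} - 77 = 132 \cdot \frac{1}{2} - 77 = 66 - 77 = -11$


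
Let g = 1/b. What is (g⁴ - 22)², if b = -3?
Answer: 3171961/6561 ≈ 483.46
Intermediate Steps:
g = -⅓ (g = 1/(-3) = -⅓ ≈ -0.33333)
(g⁴ - 22)² = ((-⅓)⁴ - 22)² = (1/81 - 22)² = (-1781/81)² = 3171961/6561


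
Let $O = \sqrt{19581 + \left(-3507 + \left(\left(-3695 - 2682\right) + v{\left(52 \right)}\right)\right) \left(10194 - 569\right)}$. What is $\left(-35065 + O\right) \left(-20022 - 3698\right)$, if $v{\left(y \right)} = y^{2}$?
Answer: $831741800 - 23720 i \sqrt{69087919} \approx 8.3174 \cdot 10^{8} - 1.9716 \cdot 10^{8} i$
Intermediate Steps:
$O = i \sqrt{69087919}$ ($O = \sqrt{19581 + \left(-3507 + \left(\left(-3695 - 2682\right) + 52^{2}\right)\right) \left(10194 - 569\right)} = \sqrt{19581 + \left(-3507 + \left(-6377 + 2704\right)\right) 9625} = \sqrt{19581 + \left(-3507 - 3673\right) 9625} = \sqrt{19581 - 69107500} = \sqrt{-69087919} = i \sqrt{69087919} \approx 8311.9 i$)
$\left(-35065 + O\right) \left(-20022 - 3698\right) = \left(-35065 + i \sqrt{69087919}\right) \left(-20022 - 3698\right) = \left(-35065 + i \sqrt{69087919}\right) \left(-23720\right) = 831741800 - 23720 i \sqrt{69087919}$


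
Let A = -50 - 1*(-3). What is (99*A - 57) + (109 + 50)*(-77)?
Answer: -16953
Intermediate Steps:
A = -47 (A = -50 + 3 = -47)
(99*A - 57) + (109 + 50)*(-77) = (99*(-47) - 57) + (109 + 50)*(-77) = (-4653 - 57) + 159*(-77) = -4710 - 12243 = -16953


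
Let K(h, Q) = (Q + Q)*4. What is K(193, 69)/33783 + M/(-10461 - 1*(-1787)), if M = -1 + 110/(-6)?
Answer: 2720593/146516871 ≈ 0.018568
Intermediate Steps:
K(h, Q) = 8*Q (K(h, Q) = (2*Q)*4 = 8*Q)
M = -58/3 (M = -1 + 110*(-1/6) = -1 - 55/3 = -58/3 ≈ -19.333)
K(193, 69)/33783 + M/(-10461 - 1*(-1787)) = (8*69)/33783 - 58/(3*(-10461 - 1*(-1787))) = 552*(1/33783) - 58/(3*(-10461 + 1787)) = 184/11261 - 58/3/(-8674) = 184/11261 - 58/3*(-1/8674) = 184/11261 + 29/13011 = 2720593/146516871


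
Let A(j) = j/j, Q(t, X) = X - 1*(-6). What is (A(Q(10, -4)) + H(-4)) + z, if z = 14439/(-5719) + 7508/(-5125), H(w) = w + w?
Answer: -322107252/29309875 ≈ -10.990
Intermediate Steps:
H(w) = 2*w
Q(t, X) = 6 + X (Q(t, X) = X + 6 = 6 + X)
z = -116938127/29309875 (z = 14439*(-1/5719) + 7508*(-1/5125) = -14439/5719 - 7508/5125 = -116938127/29309875 ≈ -3.9897)
A(j) = 1
(A(Q(10, -4)) + H(-4)) + z = (1 + 2*(-4)) - 116938127/29309875 = (1 - 8) - 116938127/29309875 = -7 - 116938127/29309875 = -322107252/29309875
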